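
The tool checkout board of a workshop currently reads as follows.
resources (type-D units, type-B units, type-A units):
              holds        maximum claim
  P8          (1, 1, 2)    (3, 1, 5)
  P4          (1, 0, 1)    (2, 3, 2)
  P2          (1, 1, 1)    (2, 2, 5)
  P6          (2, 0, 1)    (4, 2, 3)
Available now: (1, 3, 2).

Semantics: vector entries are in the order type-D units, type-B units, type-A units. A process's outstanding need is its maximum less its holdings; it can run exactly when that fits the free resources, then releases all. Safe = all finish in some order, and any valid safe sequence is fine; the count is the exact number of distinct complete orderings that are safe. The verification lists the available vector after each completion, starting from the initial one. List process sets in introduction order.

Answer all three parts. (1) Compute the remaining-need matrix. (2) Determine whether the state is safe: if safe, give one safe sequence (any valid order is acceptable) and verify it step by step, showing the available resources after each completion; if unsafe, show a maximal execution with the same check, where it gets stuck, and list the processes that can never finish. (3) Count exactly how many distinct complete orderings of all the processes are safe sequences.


(1) Outstanding need per process (order type-D units, type-B units, type-A units):
  P8: (2, 0, 3)
  P4: (1, 3, 1)
  P2: (1, 1, 4)
  P6: (2, 2, 2)
(2) SAFE, for example via the order P4, P8, P2, P6.
Key observation: P4 marks the first exact bind of the order: its need (1, 3, 1) fits the free (1, 3, 2) with zero slack on a requested resource.
Verifying each step:
  pool = (1, 3, 2)
  P4: need (1, 3, 1) fits (1, 3, 2); releases (1, 0, 1), pool now (2, 3, 3)
  P8: need (2, 0, 3) fits (2, 3, 3); releases (1, 1, 2), pool now (3, 4, 5)
  P2: need (1, 1, 4) fits (3, 4, 5); releases (1, 1, 1), pool now (4, 5, 6)
  P6: need (2, 2, 2) fits (4, 5, 6); releases (2, 0, 1), pool now (6, 5, 7)
(3) Precisely 4 of the possible complete orderings are safe sequences.


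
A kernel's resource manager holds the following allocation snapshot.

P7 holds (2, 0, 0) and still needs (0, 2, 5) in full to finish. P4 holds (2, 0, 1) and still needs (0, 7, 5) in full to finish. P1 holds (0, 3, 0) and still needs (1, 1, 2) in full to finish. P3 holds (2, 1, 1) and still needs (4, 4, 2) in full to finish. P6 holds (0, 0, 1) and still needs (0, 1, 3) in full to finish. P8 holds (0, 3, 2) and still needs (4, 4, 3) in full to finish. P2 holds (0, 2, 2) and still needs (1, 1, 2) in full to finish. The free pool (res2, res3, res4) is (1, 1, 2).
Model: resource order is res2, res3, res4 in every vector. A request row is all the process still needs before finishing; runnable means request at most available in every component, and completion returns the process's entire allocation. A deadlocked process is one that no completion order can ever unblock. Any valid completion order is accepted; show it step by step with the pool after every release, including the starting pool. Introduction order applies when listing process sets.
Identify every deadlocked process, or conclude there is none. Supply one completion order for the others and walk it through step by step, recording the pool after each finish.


Deadlocked set: P4, P3 and P8.
Key observation: after P2, P6, P1, P7 the pool peaks at (3, 6, 5), and each blocked process is short somewhere: P4 on res3; P3 on res2; P8 on res2.
The rest can finish in the order P2, P6, P1, P7. Verifying each step:
  pool = (1, 1, 2)
  P2: need (1, 1, 2) fits (1, 1, 2); releases (0, 2, 2), pool now (1, 3, 4)
  P6: need (0, 1, 3) fits (1, 3, 4); releases (0, 0, 1), pool now (1, 3, 5)
  P1: need (1, 1, 2) fits (1, 3, 5); releases (0, 3, 0), pool now (1, 6, 5)
  P7: need (0, 2, 5) fits (1, 6, 5); releases (2, 0, 0), pool now (3, 6, 5)
The stuck group stays short no matter what:
  blocked: P4 wants (0, 7, 5), pool (3, 6, 5) — not enough res3
  blocked: P3 wants (4, 4, 2), pool (3, 6, 5) — not enough res2
  blocked: P8 wants (4, 4, 3), pool (3, 6, 5) — not enough res2


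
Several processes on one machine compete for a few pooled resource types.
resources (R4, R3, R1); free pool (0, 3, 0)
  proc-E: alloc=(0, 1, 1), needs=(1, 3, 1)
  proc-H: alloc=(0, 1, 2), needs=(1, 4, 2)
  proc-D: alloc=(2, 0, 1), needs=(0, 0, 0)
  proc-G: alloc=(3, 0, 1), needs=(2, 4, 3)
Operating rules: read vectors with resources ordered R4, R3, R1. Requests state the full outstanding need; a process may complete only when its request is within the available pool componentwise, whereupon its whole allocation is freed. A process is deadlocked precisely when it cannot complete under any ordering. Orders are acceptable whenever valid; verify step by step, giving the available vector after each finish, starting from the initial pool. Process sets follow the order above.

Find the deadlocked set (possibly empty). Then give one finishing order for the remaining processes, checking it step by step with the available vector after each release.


The deadlocked set is empty.
Key observation: starting with proc-D, each completion frees enough for the next — no one is permanently blocked.
A valid finishing order for the others: proc-D, proc-E, proc-H, proc-G. Step-by-step check:
  pool = (0, 3, 0)
  proc-D: need (0, 0, 0) fits (0, 3, 0); releases (2, 0, 1), pool now (2, 3, 1)
  proc-E: need (1, 3, 1) fits (2, 3, 1); releases (0, 1, 1), pool now (2, 4, 2)
  proc-H: need (1, 4, 2) fits (2, 4, 2); releases (0, 1, 2), pool now (2, 5, 4)
  proc-G: need (2, 4, 3) fits (2, 5, 4); releases (3, 0, 1), pool now (5, 5, 5)


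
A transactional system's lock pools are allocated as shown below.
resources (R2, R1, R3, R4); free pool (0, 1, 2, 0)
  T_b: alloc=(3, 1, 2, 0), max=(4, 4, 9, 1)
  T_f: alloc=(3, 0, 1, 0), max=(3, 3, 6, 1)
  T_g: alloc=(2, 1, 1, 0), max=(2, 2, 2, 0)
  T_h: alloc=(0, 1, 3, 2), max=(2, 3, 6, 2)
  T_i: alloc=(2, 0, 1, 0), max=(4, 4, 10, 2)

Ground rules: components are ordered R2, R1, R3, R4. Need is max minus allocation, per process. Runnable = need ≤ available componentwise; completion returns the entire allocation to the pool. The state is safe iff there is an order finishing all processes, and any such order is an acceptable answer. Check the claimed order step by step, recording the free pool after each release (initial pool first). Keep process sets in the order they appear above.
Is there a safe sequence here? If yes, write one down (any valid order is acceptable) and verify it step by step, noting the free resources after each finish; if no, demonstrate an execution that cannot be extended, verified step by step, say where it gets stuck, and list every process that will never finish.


The state is SAFE; one workable sequence: T_g, T_h, T_f, T_b, T_i.
Key observation: the order's first zero-slack moment is T_g ((0, 1, 1, 0) needed, (0, 1, 2, 0) free — a requested resource with nothing to spare).
Walking it through:
  pool = (0, 1, 2, 0)
  T_g needs (0, 1, 1, 0) <= (0, 1, 2, 0) -> finishes; pool += (2, 1, 1, 0) = (2, 2, 3, 0)
  T_h needs (2, 2, 3, 0) <= (2, 2, 3, 0) -> finishes; pool += (0, 1, 3, 2) = (2, 3, 6, 2)
  T_f needs (0, 3, 5, 1) <= (2, 3, 6, 2) -> finishes; pool += (3, 0, 1, 0) = (5, 3, 7, 2)
  T_b needs (1, 3, 7, 1) <= (5, 3, 7, 2) -> finishes; pool += (3, 1, 2, 0) = (8, 4, 9, 2)
  T_i needs (2, 4, 9, 2) <= (8, 4, 9, 2) -> finishes; pool += (2, 0, 1, 0) = (10, 4, 10, 2)


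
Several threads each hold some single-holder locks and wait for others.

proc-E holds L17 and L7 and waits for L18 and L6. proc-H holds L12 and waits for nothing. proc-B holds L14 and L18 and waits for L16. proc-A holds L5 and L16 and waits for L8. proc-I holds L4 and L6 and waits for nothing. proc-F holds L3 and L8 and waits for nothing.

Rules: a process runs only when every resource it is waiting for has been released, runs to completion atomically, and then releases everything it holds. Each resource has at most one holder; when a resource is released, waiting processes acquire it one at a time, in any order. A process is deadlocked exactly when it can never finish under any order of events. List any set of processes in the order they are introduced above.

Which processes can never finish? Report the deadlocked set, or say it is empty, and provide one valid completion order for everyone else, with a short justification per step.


No process is deadlocked.
Key observation: the wait graph is acyclic; completion cascades from the unblocked processes through everyone else.
One completion order for the rest: proc-I, proc-F, proc-A, proc-B, proc-E, proc-H.
Walking it through:
  proc-I: no waits; runs immediately, freeing L4 and L6
  proc-F: no waits; runs immediately, freeing L3 and L8
  proc-A waits on L8 — all released -> runs and releases L5 and L16
  proc-B waits on L16 — all released -> runs and releases L14 and L18
  proc-E waits on L18 and L6 — all released -> runs and releases L17 and L7
  proc-H: no waits; runs immediately, freeing L12


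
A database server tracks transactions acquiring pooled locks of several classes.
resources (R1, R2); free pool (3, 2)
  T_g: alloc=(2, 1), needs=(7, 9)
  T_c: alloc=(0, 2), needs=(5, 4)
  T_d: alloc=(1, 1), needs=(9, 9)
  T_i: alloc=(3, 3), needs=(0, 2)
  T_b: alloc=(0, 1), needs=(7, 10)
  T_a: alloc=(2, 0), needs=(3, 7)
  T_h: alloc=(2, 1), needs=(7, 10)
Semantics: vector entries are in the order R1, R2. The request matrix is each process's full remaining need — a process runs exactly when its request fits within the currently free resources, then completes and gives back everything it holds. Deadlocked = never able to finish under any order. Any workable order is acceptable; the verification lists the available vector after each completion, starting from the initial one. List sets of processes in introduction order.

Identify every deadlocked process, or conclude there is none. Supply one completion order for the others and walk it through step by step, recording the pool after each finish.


Deadlocked: T_g, T_d, T_b and T_h.
Key observation: T_i, T_c, T_a can finish, but then (8, 7) is all there is, and the blocked group's R2 demands exceed it.
The rest can finish in the order T_i, T_c, T_a. Walking it through:
  pool = (3, 2)
  run T_i (needs (0, 2), free (3, 2)); after release of (3, 3) the pool is (6, 5)
  run T_c (needs (5, 4), free (6, 5)); after release of (0, 2) the pool is (6, 7)
  run T_a (needs (3, 7), free (6, 7)); after release of (2, 0) the pool is (8, 7)
The blocked processes can never fit:
  T_g still needs (7, 9) but only (8, 7) is free — short on R2
  T_d still needs (9, 9) but only (8, 7) is free — short on R1 and R2
  T_b still needs (7, 10) but only (8, 7) is free — short on R2
  T_h still needs (7, 10) but only (8, 7) is free — short on R2


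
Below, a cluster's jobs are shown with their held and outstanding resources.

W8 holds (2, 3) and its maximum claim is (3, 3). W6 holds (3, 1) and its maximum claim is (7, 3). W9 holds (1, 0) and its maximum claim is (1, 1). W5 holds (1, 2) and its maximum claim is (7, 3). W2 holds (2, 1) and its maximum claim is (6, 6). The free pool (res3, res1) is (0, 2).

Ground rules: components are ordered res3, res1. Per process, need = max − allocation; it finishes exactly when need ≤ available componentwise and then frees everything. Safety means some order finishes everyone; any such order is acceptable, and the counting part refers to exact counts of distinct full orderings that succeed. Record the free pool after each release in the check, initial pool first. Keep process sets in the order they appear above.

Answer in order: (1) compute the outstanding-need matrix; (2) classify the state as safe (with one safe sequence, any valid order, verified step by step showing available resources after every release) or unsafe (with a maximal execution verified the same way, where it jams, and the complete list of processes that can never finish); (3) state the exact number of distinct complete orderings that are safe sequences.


(1) Remaining need (order res3, res1):
  W8: (1, 0)
  W6: (4, 2)
  W9: (0, 1)
  W5: (6, 1)
  W2: (4, 5)
(2) The state is UNSAFE.
Key observation: no order helps: past W9, W8, the free pool tops out at (3, 5), below what each blocked process needs in res3.
Going as far as possible: W9, W8; after that, nothing fits. Check, step by step:
  pool = (0, 2)
  W9 needs (0, 1) <= (0, 2) -> finishes; pool += (1, 0) = (1, 2)
  W8 needs (1, 0) <= (1, 2) -> finishes; pool += (2, 3) = (3, 5)
  W6 cannot run: need (4, 2) vs free (3, 5) (insufficient res3)
  W5 cannot run: need (6, 1) vs free (3, 5) (insufficient res3)
  W2 cannot run: need (4, 5) vs free (3, 5) (insufficient res3)
Permanently blocked: W6, W5 and W2.
(3) The exact count: 0 of the possible complete orderings are safe sequences.


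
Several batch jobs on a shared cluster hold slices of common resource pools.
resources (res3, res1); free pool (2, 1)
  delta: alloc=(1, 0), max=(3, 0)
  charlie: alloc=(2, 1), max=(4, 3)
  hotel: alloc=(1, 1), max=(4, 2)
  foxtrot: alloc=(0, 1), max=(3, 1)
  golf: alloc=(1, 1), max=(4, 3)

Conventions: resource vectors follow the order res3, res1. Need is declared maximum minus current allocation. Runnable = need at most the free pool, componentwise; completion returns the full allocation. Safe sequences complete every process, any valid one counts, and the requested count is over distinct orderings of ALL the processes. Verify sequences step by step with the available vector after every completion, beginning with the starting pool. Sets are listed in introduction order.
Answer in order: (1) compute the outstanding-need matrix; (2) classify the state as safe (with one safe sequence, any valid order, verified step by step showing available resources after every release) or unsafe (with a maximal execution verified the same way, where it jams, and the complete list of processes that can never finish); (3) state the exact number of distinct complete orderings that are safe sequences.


(1) Remaining need (order res3, res1):
  delta: (2, 0)
  charlie: (2, 2)
  hotel: (3, 1)
  foxtrot: (3, 0)
  golf: (3, 2)
(2) The state is SAFE; one workable sequence: delta, foxtrot, golf, hotel, charlie.
Key observation: the order's first zero-slack moment is delta ((2, 0) needed, (2, 1) free — a requested resource with nothing to spare).
Step-by-step check:
  pool = (2, 1)
  run delta (needs (2, 0), free (2, 1)); after release of (1, 0) the pool is (3, 1)
  run foxtrot (needs (3, 0), free (3, 1)); after release of (0, 1) the pool is (3, 2)
  run golf (needs (3, 2), free (3, 2)); after release of (1, 1) the pool is (4, 3)
  run hotel (needs (3, 1), free (4, 3)); after release of (1, 1) the pool is (5, 4)
  run charlie (needs (2, 2), free (5, 4)); after release of (2, 1) the pool is (7, 5)
(3) The exact count: 12 of the possible complete orderings are safe sequences.


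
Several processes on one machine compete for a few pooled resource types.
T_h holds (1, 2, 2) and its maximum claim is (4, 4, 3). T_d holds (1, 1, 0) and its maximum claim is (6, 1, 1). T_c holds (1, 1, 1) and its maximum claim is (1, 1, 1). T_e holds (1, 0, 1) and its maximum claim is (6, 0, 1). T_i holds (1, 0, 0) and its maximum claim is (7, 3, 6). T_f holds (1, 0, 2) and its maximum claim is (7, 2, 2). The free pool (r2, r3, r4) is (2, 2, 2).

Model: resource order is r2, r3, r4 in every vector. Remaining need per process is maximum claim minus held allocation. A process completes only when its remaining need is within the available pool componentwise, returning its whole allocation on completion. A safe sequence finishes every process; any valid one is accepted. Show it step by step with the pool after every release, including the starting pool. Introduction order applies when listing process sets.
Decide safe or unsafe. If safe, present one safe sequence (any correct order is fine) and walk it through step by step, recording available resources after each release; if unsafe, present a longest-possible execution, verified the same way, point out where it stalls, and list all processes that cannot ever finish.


UNSAFE — no complete ordering exists.
Key observation: even finishing T_c, T_h leaves just (4, 5, 5) free — too little r2 for any of the remaining processes.
Going as far as possible: T_c, T_h; after that, nothing fits. Walking it through:
  pool = (2, 2, 2)
  T_c: need (0, 0, 0) fits (2, 2, 2); releases (1, 1, 1), pool now (3, 3, 3)
  T_h: need (3, 2, 1) fits (3, 3, 3); releases (1, 2, 2), pool now (4, 5, 5)
  blocked: T_d wants (5, 0, 1), pool (4, 5, 5) — not enough r2
  blocked: T_e wants (5, 0, 0), pool (4, 5, 5) — not enough r2
  blocked: T_i wants (6, 3, 6), pool (4, 5, 5) — not enough r2 and r4
  blocked: T_f wants (6, 2, 0), pool (4, 5, 5) — not enough r2
Never able to finish: T_d, T_e, T_i and T_f.


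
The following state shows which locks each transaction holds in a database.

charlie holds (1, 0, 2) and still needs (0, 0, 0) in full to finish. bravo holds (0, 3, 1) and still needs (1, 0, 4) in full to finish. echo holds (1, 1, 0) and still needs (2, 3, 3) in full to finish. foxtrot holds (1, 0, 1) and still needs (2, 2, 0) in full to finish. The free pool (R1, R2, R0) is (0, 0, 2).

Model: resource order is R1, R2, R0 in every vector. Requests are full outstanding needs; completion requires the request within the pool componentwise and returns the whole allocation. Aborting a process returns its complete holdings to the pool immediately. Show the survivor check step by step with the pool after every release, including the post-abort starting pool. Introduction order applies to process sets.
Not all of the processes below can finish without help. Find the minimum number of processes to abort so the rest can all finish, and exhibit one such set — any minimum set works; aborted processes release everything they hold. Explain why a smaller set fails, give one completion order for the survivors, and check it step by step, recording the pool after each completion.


Abort foxtrot.
Key observation: before aborting foxtrot, echo was permanently blocked — no order could ever run it; afterwards it completes at step 3.
No smaller set exists: with zero aborts the deadlock remains.
One survivor order: charlie, bravo, echo. Verifying each step (post-abort pool first):
  pool = (1, 0, 3)
  charlie needs (0, 0, 0) <= (1, 0, 3) -> finishes; pool += (1, 0, 2) = (2, 0, 5)
  bravo needs (1, 0, 4) <= (2, 0, 5) -> finishes; pool += (0, 3, 1) = (2, 3, 6)
  echo needs (2, 3, 3) <= (2, 3, 6) -> finishes; pool += (1, 1, 0) = (3, 4, 6)


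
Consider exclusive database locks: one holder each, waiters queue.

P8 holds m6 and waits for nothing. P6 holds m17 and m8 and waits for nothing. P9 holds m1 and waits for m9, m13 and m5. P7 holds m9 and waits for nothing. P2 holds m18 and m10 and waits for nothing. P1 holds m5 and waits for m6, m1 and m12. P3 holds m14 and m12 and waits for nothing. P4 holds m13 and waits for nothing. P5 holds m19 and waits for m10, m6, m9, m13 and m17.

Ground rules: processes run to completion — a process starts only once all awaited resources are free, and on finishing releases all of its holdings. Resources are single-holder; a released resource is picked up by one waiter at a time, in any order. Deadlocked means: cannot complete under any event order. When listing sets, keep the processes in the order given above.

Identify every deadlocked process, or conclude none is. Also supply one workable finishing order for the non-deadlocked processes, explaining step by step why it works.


Deadlocked: P9 and P1.
Key observation: the waits loop around P9 -> P1 -> P9 with no way out; no other process is dragged down with it.
One completion order for the rest: P2, P4, P6, P8, P7, P5, P3.
Walking it through:
  run P2 (it waits on nothing); releases m18 and m10
  run P4 (it waits on nothing); releases m13
  run P6 (it waits on nothing); releases m17 and m8
  run P8 (it waits on nothing); releases m6
  run P7 (it waits on nothing); releases m9
  P5 waits on m10, m6, m9, m13 and m17 — all released -> runs and releases m19
  run P3 (it waits on nothing); releases m14 and m12


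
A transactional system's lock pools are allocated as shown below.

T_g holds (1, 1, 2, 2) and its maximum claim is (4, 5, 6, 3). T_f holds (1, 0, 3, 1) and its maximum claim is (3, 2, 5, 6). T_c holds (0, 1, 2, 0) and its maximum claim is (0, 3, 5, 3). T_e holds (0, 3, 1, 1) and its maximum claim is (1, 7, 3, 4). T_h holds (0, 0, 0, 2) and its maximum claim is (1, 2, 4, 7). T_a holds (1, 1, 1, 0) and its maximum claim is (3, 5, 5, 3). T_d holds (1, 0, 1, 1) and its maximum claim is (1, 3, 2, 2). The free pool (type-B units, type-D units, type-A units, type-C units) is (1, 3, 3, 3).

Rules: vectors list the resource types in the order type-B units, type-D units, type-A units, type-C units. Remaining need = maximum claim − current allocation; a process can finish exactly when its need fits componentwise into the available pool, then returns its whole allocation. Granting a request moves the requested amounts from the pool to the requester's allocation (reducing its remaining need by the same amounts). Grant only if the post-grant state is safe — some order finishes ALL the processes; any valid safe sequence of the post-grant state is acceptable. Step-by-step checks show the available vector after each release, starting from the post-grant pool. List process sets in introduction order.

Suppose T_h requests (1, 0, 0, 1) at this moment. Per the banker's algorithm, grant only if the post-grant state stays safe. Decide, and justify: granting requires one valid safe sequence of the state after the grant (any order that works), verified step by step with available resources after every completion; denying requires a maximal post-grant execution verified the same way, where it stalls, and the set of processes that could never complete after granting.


GRANT. The post-grant state is safe; one safe sequence: T_d, T_c, T_e, T_h, T_f, T_g, T_a.
Key observation: with (0, 3, 3, 2) left after the transfer, T_d can run at once — the state stays safe.
Verifying the post-grant state step by step:
  pool = (0, 3, 3, 2)
  run T_d (needs (0, 3, 1, 1), free (0, 3, 3, 2)); after release of (1, 0, 1, 1) the pool is (1, 3, 4, 3)
  run T_c (needs (0, 2, 3, 3), free (1, 3, 4, 3)); after release of (0, 1, 2, 0) the pool is (1, 4, 6, 3)
  run T_e (needs (1, 4, 2, 3), free (1, 4, 6, 3)); after release of (0, 3, 1, 1) the pool is (1, 7, 7, 4)
  run T_h (needs (0, 2, 4, 4), free (1, 7, 7, 4)); after release of (1, 0, 0, 3) the pool is (2, 7, 7, 7)
  run T_f (needs (2, 2, 2, 5), free (2, 7, 7, 7)); after release of (1, 0, 3, 1) the pool is (3, 7, 10, 8)
  run T_g (needs (3, 4, 4, 1), free (3, 7, 10, 8)); after release of (1, 1, 2, 2) the pool is (4, 8, 12, 10)
  run T_a (needs (2, 4, 4, 3), free (4, 8, 12, 10)); after release of (1, 1, 1, 0) the pool is (5, 9, 13, 10)


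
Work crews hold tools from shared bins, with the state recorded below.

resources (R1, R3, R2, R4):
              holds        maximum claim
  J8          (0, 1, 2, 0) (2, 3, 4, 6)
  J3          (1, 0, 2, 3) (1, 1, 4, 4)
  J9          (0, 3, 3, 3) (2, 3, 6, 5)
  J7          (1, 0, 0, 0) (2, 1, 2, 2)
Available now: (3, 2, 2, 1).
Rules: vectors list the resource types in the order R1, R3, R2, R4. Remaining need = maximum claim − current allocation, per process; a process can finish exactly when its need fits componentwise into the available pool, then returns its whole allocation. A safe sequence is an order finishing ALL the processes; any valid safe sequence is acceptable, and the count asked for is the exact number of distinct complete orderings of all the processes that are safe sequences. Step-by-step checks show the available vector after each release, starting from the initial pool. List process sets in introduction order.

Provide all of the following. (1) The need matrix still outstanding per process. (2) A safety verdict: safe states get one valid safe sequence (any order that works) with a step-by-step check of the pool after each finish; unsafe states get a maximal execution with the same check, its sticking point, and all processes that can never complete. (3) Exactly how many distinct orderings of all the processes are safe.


(1) Need matrix, components ordered R1, R3, R2, R4:
  J8: (2, 2, 2, 6)
  J3: (0, 1, 2, 1)
  J9: (2, 0, 3, 2)
  J7: (1, 1, 2, 2)
(2) SAFE. One safe sequence: J3, J7, J9, J8.
Key observation: the order's first zero-slack moment is J3 ((0, 1, 2, 1) needed, (3, 2, 2, 1) free — a requested resource with nothing to spare).
Walking it through:
  pool = (3, 2, 2, 1)
  J3: need (0, 1, 2, 1) fits (3, 2, 2, 1); releases (1, 0, 2, 3), pool now (4, 2, 4, 4)
  J7: need (1, 1, 2, 2) fits (4, 2, 4, 4); releases (1, 0, 0, 0), pool now (5, 2, 4, 4)
  J9: need (2, 0, 3, 2) fits (5, 2, 4, 4); releases (0, 3, 3, 3), pool now (5, 5, 7, 7)
  J8: need (2, 2, 2, 6) fits (5, 5, 7, 7); releases (0, 1, 2, 0), pool now (5, 6, 9, 7)
(3) Exactly 3 of the possible complete orderings are safe sequences.


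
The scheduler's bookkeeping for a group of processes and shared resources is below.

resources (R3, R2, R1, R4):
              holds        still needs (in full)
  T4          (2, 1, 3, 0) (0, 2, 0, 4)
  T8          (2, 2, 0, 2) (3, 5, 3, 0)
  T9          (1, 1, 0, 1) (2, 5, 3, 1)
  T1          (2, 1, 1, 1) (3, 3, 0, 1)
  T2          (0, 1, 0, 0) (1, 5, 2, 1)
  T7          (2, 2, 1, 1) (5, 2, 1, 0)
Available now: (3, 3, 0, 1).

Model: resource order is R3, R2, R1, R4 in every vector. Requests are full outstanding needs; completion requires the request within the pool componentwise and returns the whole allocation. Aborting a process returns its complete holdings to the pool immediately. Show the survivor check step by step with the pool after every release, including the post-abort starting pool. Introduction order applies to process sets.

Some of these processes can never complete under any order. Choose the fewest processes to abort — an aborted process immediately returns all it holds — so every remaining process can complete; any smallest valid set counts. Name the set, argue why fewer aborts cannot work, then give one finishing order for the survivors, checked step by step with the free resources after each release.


Minimum abort set: T9.
Key observation: T4 had no path to completion before; after the abort of T9 ((1, 1, 0, 1) returned), step 4 is where it fits.
Minimality: the empty abort set fails — the state is deadlocked as it stands.
Survivors finish in the order: T1, T7, T2, T4, T8. Step-by-step check (pool after the aborts first):
  pool = (4, 4, 0, 2)
  run T1 (needs (3, 3, 0, 1), free (4, 4, 0, 2)); after release of (2, 1, 1, 1) the pool is (6, 5, 1, 3)
  run T7 (needs (5, 2, 1, 0), free (6, 5, 1, 3)); after release of (2, 2, 1, 1) the pool is (8, 7, 2, 4)
  run T2 (needs (1, 5, 2, 1), free (8, 7, 2, 4)); after release of (0, 1, 0, 0) the pool is (8, 8, 2, 4)
  run T4 (needs (0, 2, 0, 4), free (8, 8, 2, 4)); after release of (2, 1, 3, 0) the pool is (10, 9, 5, 4)
  run T8 (needs (3, 5, 3, 0), free (10, 9, 5, 4)); after release of (2, 2, 0, 2) the pool is (12, 11, 5, 6)


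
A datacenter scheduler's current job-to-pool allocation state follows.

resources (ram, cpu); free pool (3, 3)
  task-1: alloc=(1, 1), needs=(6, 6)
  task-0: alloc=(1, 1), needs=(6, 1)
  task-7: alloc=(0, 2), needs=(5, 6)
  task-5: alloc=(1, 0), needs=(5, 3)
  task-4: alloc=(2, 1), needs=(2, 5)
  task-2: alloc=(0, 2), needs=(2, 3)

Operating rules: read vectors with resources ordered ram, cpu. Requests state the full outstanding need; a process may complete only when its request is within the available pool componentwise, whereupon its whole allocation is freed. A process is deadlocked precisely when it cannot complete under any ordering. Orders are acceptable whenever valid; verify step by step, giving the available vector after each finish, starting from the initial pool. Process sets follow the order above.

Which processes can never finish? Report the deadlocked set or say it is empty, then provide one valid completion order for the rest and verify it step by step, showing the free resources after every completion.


Nothing here is deadlocked.
Key observation: task-2 leads a chain of completions in which each release enables another process.
The rest can finish in the order task-2, task-4, task-7, task-5, task-0, task-1. Check, step by step:
  pool = (3, 3)
  task-2: need (2, 3) fits (3, 3); releases (0, 2), pool now (3, 5)
  task-4: need (2, 5) fits (3, 5); releases (2, 1), pool now (5, 6)
  task-7: need (5, 6) fits (5, 6); releases (0, 2), pool now (5, 8)
  task-5: need (5, 3) fits (5, 8); releases (1, 0), pool now (6, 8)
  task-0: need (6, 1) fits (6, 8); releases (1, 1), pool now (7, 9)
  task-1: need (6, 6) fits (7, 9); releases (1, 1), pool now (8, 10)


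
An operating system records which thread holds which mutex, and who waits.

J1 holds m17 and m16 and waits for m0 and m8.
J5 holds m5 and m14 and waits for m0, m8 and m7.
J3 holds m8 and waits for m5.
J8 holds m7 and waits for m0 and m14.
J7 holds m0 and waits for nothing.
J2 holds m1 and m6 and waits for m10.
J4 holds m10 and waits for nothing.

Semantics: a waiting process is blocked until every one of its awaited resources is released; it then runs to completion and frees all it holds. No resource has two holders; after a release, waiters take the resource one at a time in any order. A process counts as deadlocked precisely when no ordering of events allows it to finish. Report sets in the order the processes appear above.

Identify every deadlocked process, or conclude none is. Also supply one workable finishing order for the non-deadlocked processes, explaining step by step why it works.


Deadlocked: J1, J5, J3 and J8.
Key observation: the loop J3 -> J5 -> J3 blocks itself forever; J8 is caught in further circular waits and J1 waits into the deadlock from upstream.
The rest can finish in the order J7, J4, J2.
Walking it through:
  J7: no waits; runs immediately, freeing m0
  J4: no waits; runs immediately, freeing m10
  J2: everything it awaited (m10) is free; runs, freeing m1 and m6


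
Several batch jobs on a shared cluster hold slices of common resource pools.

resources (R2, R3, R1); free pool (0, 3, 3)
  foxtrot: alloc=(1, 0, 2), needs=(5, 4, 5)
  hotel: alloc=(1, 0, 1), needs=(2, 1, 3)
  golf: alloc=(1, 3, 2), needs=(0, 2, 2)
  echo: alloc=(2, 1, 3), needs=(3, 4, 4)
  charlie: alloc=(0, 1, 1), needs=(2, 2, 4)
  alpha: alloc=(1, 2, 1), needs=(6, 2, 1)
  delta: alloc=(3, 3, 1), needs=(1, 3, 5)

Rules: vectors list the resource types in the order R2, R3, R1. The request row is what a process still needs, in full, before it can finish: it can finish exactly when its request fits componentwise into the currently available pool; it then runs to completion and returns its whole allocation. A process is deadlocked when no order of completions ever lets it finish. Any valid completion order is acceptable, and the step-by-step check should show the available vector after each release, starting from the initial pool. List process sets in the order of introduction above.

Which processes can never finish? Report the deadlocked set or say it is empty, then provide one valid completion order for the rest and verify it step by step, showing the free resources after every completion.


The deadlocked set is empty.
Key observation: golf fits the free pool immediately, and its release cascades until everyone finishes.
One completion order for the rest: golf, delta, hotel, foxtrot, echo, charlie, alpha. Verifying each step:
  pool = (0, 3, 3)
  golf: need (0, 2, 2) fits (0, 3, 3); releases (1, 3, 2), pool now (1, 6, 5)
  delta: need (1, 3, 5) fits (1, 6, 5); releases (3, 3, 1), pool now (4, 9, 6)
  hotel: need (2, 1, 3) fits (4, 9, 6); releases (1, 0, 1), pool now (5, 9, 7)
  foxtrot: need (5, 4, 5) fits (5, 9, 7); releases (1, 0, 2), pool now (6, 9, 9)
  echo: need (3, 4, 4) fits (6, 9, 9); releases (2, 1, 3), pool now (8, 10, 12)
  charlie: need (2, 2, 4) fits (8, 10, 12); releases (0, 1, 1), pool now (8, 11, 13)
  alpha: need (6, 2, 1) fits (8, 11, 13); releases (1, 2, 1), pool now (9, 13, 14)


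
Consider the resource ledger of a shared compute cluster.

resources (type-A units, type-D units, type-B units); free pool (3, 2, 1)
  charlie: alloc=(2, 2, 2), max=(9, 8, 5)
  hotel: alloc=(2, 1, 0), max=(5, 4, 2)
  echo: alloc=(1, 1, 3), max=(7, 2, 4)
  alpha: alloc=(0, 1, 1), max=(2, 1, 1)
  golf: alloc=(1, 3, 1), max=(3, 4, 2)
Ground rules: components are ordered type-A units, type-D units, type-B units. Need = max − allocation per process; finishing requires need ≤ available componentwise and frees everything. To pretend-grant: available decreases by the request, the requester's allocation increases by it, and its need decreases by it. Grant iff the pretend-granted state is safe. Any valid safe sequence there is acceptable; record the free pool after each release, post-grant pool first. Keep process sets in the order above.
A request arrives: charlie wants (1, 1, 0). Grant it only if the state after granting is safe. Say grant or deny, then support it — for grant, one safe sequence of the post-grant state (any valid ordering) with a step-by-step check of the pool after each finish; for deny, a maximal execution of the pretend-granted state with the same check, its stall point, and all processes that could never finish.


DENY: after the grant no complete ordering would exist.
Key observation: golf, alpha, hotel can finish, but then (5, 6, 3) is all there is, and the blocked group's type-A units demands exceed it.
Pretend the grant happened; the run golf, alpha, hotel goes as far as possible. Walking it through:
  pool = (2, 1, 1)
  run golf (needs (2, 1, 1), free (2, 1, 1)); after release of (1, 3, 1) the pool is (3, 4, 2)
  run alpha (needs (2, 0, 0), free (3, 4, 2)); after release of (0, 1, 1) the pool is (3, 5, 3)
  run hotel (needs (3, 3, 2), free (3, 5, 3)); after release of (2, 1, 0) the pool is (5, 6, 3)
  blocked: charlie wants (6, 5, 3), pool (5, 6, 3) — not enough type-A units
  blocked: echo wants (6, 1, 1), pool (5, 6, 3) — not enough type-A units
Processes that could never finish after the grant: charlie and echo.


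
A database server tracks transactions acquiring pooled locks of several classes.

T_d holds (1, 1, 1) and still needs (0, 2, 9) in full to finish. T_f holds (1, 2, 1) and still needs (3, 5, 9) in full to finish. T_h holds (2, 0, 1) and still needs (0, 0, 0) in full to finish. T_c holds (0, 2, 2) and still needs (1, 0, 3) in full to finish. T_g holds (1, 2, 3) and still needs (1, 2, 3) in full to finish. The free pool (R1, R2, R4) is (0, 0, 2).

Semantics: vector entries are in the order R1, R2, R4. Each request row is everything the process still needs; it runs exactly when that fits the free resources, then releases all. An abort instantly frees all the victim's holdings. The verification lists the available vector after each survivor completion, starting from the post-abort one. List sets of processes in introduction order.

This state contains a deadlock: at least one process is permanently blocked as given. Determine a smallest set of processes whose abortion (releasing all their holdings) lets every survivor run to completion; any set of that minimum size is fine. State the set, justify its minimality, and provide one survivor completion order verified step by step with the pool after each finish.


The answer: abort T_f.
Key observation: before aborting T_f, T_d was permanently blocked — no order could ever run it; afterwards it completes at step 4.
Why nothing smaller works: aborting no one leaves the state deadlocked as given.
The survivors complete as T_h, T_c, T_g, T_d. Check, step by step (starting from the post-abort pool):
  pool = (1, 2, 3)
  T_h needs (0, 0, 0) <= (1, 2, 3) -> finishes; pool += (2, 0, 1) = (3, 2, 4)
  T_c needs (1, 0, 3) <= (3, 2, 4) -> finishes; pool += (0, 2, 2) = (3, 4, 6)
  T_g needs (1, 2, 3) <= (3, 4, 6) -> finishes; pool += (1, 2, 3) = (4, 6, 9)
  T_d needs (0, 2, 9) <= (4, 6, 9) -> finishes; pool += (1, 1, 1) = (5, 7, 10)


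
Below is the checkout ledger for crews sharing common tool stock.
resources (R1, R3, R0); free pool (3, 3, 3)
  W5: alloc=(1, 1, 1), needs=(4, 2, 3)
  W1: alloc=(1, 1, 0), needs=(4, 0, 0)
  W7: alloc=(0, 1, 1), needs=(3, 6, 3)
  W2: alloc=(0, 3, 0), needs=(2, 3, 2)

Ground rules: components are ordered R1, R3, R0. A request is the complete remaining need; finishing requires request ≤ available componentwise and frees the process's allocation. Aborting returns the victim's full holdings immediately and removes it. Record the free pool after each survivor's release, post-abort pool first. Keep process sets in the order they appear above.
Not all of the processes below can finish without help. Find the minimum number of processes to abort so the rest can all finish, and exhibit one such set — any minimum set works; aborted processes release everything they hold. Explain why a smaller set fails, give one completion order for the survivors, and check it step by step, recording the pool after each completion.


Minimum abort set: W1.
Key observation: W5 could never have finished before the abort; with (1, 1, 0) returned by W1, it fits at step 2.
Why nothing smaller works: aborting no one leaves the state deadlocked as given.
One survivor order: W2, W5, W7. Step-by-step check (post-abort pool first):
  pool = (4, 4, 3)
  W2: need (2, 3, 2) fits (4, 4, 3); releases (0, 3, 0), pool now (4, 7, 3)
  W5: need (4, 2, 3) fits (4, 7, 3); releases (1, 1, 1), pool now (5, 8, 4)
  W7: need (3, 6, 3) fits (5, 8, 4); releases (0, 1, 1), pool now (5, 9, 5)


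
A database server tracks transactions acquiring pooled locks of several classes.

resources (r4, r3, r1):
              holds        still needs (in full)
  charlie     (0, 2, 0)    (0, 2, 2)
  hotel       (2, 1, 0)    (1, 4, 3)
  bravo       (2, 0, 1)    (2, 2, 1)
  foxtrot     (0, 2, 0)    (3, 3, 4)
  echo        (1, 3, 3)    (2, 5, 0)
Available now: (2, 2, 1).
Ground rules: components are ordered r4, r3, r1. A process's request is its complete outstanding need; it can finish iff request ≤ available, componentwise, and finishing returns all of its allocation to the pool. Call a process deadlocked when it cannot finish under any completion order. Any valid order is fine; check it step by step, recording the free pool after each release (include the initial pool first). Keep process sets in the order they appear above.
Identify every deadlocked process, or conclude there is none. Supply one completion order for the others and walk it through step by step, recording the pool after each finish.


Deadlocked set: hotel, foxtrot and echo.
Key observation: after bravo, charlie the pool peaks at (4, 4, 2), and each blocked process is short somewhere: hotel on r1; foxtrot on r1; echo on r3.
The rest can finish in the order bravo, charlie. Step-by-step check:
  pool = (2, 2, 1)
  bravo needs (2, 2, 1) <= (2, 2, 1) -> finishes; pool += (2, 0, 1) = (4, 2, 2)
  charlie needs (0, 2, 2) <= (4, 2, 2) -> finishes; pool += (0, 2, 0) = (4, 4, 2)
The stuck group stays short no matter what:
  hotel cannot run: need (1, 4, 3) vs free (4, 4, 2) (insufficient r1)
  foxtrot cannot run: need (3, 3, 4) vs free (4, 4, 2) (insufficient r1)
  echo cannot run: need (2, 5, 0) vs free (4, 4, 2) (insufficient r3)


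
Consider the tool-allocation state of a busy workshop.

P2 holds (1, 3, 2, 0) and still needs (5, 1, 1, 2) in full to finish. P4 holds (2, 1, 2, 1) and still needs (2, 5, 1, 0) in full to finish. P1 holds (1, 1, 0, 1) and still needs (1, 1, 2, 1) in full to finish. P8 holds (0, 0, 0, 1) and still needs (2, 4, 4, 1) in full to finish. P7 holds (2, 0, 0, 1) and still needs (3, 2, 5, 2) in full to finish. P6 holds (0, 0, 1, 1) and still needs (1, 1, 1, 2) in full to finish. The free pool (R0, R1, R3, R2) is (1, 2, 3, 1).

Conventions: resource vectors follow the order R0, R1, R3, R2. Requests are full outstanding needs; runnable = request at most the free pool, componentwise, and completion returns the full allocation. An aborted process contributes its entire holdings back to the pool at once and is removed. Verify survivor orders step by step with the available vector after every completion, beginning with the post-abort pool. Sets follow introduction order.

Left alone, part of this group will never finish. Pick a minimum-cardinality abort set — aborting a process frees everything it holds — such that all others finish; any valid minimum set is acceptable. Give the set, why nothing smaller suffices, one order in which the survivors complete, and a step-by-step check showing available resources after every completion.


The answer: abort P4.
Key observation: P7 was stuck for good until P4 gave back (2, 1, 2, 1); in the order shown it finishes at step 1.
Minimality: the empty abort set fails — the state is deadlocked as it stands.
The survivors complete as P7, P1, P6, P8, P2. Verifying each step (starting from the post-abort pool):
  pool = (3, 3, 5, 2)
  P7 needs (3, 2, 5, 2) <= (3, 3, 5, 2) -> finishes; pool += (2, 0, 0, 1) = (5, 3, 5, 3)
  P1 needs (1, 1, 2, 1) <= (5, 3, 5, 3) -> finishes; pool += (1, 1, 0, 1) = (6, 4, 5, 4)
  P6 needs (1, 1, 1, 2) <= (6, 4, 5, 4) -> finishes; pool += (0, 0, 1, 1) = (6, 4, 6, 5)
  P8 needs (2, 4, 4, 1) <= (6, 4, 6, 5) -> finishes; pool += (0, 0, 0, 1) = (6, 4, 6, 6)
  P2 needs (5, 1, 1, 2) <= (6, 4, 6, 6) -> finishes; pool += (1, 3, 2, 0) = (7, 7, 8, 6)
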